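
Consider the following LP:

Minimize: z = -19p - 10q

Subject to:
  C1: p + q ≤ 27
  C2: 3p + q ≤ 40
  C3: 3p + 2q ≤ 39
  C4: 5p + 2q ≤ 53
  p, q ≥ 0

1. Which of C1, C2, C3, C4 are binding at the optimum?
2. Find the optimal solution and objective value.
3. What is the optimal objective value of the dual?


1. C3, C4
2. p = 7, q = 9, z = -223
3. -223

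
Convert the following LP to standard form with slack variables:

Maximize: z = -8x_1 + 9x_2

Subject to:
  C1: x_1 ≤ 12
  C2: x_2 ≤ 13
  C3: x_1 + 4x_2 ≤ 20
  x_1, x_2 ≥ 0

max z = -8x_1 + 9x_2

s.t.
  x_1 + s1 = 12
  x_2 + s2 = 13
  x_1 + 4x_2 + s3 = 20
  x_1, x_2, s1, s2, s3 ≥ 0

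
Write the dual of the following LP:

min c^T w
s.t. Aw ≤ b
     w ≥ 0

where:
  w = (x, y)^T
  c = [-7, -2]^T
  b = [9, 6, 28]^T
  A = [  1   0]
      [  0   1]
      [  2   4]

Primal min cᵀx s.t. Ax ≤ b, x ≥ 0  →  Dual max −bᵀy s.t. Aᵀy ≥ −c, y ≥ 0.

Maximize: z = -9y1 - 6y2 - 28y3

Subject to:
  y1 + 2y3 ≥ 7
  y2 + 4y3 ≥ 2
  y1, y2, y3 ≥ 0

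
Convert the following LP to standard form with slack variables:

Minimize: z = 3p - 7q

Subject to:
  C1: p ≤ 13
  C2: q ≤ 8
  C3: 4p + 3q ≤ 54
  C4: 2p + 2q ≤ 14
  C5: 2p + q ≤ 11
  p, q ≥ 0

min z = 3p - 7q

s.t.
  p + s1 = 13
  q + s2 = 8
  4p + 3q + s3 = 54
  2p + 2q + s4 = 14
  2p + q + s5 = 11
  p, q, s1, s2, s3, s4, s5 ≥ 0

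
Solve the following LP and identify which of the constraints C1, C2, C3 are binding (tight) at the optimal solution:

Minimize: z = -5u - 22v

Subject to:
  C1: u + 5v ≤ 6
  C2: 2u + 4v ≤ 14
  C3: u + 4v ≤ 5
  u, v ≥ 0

At u = 1, v = 1, compute slack b - a·x for each constraint:
  C1: 6 − 6 = 0  (binding)
  C2: 14 − 6 = 8  (slack)
  C3: 5 − 5 = 0  (binding)

Optimal: u = 1, v = 1
Binding: C1, C3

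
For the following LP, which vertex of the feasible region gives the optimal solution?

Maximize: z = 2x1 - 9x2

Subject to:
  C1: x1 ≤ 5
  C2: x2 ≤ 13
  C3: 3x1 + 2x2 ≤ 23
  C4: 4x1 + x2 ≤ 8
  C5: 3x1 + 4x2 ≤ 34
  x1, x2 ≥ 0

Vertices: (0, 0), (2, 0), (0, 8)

Evaluate the objective at each vertex of the feasible region:
  z(0, 0) = 0
  z(2, 0) = 4  ←
  z(0, 8) = -72
The maximum is at x1 = 2, x2 = 0.

(2, 0)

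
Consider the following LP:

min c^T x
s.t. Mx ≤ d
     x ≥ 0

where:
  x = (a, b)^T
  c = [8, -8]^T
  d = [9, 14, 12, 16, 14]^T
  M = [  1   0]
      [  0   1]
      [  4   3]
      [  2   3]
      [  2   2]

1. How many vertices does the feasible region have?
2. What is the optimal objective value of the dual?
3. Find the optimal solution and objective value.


1. 3
2. -32
3. a = 0, b = 4, z = -32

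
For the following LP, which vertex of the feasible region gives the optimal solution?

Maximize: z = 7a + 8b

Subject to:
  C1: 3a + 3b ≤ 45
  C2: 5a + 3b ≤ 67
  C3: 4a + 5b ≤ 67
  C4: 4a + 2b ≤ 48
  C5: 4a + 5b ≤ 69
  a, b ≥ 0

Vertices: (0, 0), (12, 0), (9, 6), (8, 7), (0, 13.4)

Evaluate the objective at each vertex of the feasible region:
  z(0, 0) = 0
  z(12, 0) = 84
  z(9, 6) = 111
  z(8, 7) = 112  ←
  z(0, 13.4) = 107.2
The maximum is at a = 8, b = 7.

(8, 7)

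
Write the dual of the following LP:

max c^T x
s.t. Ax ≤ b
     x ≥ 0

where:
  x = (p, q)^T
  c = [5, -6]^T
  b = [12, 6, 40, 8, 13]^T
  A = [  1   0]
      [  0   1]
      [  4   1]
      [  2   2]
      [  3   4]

Primal max cᵀx s.t. Ax ≤ b, x ≥ 0  →  Dual min bᵀy s.t. Aᵀy ≥ c, y ≥ 0.

Minimize: z = 12y1 + 6y2 + 40y3 + 8y4 + 13y5

Subject to:
  y1 + 4y3 + 2y4 + 3y5 ≥ 5
  y2 + y3 + 2y4 + 4y5 ≥ -6
  y1, y2, y3, y4, y5 ≥ 0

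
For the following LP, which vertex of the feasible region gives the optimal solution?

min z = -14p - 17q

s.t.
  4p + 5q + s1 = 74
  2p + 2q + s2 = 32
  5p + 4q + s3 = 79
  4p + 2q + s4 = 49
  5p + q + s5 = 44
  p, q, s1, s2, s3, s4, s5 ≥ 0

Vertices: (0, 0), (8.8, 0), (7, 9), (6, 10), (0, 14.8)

Evaluate the objective at each vertex of the feasible region:
  z(0, 0) = 0
  z(8.8, 0) = -123.2
  z(7, 9) = -251
  z(6, 10) = -254  ←
  z(0, 14.8) = -251.6
The minimum is at p = 6, q = 10.

(6, 10)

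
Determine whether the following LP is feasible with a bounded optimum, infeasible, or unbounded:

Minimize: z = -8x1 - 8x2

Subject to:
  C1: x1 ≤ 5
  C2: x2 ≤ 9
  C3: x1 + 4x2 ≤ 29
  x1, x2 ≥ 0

Feasible with a bounded optimal solution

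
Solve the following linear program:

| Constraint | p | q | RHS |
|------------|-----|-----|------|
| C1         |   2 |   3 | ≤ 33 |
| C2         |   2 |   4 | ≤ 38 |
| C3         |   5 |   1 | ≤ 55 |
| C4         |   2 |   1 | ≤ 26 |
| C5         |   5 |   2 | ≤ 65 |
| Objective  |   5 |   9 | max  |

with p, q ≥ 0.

Evaluate the objective at each vertex of the feasible region:
  z(0, 0) = 0
  z(11, 0) = 55
  z(10.15, 4.231) = 88.85
  z(9, 5) = 90  ←
  z(0, 9.5) = 85.5
The maximum is at p = 9, q = 5.

p = 9, q = 5, z = 90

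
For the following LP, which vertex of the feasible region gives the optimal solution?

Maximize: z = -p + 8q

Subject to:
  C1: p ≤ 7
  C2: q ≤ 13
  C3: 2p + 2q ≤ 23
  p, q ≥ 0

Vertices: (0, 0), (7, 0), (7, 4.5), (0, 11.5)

Evaluate the objective at each vertex of the feasible region:
  z(0, 0) = 0
  z(7, 0) = -7
  z(7, 4.5) = 29
  z(0, 11.5) = 92  ←
The maximum is at p = 0, q = 11.5.

(0, 11.5)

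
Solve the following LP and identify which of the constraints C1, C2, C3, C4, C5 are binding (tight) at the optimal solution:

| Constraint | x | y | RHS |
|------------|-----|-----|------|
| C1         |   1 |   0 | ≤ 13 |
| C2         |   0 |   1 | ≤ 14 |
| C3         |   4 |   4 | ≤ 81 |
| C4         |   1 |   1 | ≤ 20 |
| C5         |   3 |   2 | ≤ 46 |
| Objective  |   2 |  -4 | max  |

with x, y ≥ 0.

At x = 13, y = 0, compute slack b - a·x for each constraint:
  C1: 13 − 13 = 0  (binding)
  C2: 14 − 0 = 14  (slack)
  C3: 81 − 52 = 29  (slack)
  C4: 20 − 13 = 7  (slack)
  C5: 46 − 39 = 7  (slack)

Optimal: x = 13, y = 0
Binding: C1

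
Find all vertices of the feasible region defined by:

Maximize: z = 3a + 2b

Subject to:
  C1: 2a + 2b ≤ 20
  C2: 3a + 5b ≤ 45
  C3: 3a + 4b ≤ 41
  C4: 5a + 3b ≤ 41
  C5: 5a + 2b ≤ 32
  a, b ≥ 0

(0, 0), (6.4, 0), (4, 6), (2.5, 7.5), (0, 9)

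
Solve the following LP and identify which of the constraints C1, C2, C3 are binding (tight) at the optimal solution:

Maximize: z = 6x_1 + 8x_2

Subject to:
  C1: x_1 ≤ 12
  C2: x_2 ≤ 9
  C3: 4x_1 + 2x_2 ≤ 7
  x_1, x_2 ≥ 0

At x_1 = 0, x_2 = 3.5, compute slack b - a·x for each constraint:
  C1: 12 − 0 = 12  (slack)
  C2: 9 − 3.5 = 5.5  (slack)
  C3: 7 − 7 = 0  (binding)

Optimal: x_1 = 0, x_2 = 3.5
Binding: C3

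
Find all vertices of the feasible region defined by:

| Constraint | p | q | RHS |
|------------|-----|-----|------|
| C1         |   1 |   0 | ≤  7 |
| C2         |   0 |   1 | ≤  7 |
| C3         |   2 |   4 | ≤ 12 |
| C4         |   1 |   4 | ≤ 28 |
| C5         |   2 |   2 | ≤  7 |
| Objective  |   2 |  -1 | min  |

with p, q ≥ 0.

(0, 0), (3.5, 0), (1, 2.5), (0, 3)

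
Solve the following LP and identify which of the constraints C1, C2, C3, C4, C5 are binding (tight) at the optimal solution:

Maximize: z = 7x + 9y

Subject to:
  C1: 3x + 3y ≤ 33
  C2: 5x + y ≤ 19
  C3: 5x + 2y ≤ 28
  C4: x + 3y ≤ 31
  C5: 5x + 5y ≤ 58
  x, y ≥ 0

At x = 1, y = 10, compute slack b - a·x for each constraint:
  C1: 33 − 33 = 0  (binding)
  C2: 19 − 15 = 4  (slack)
  C3: 28 − 25 = 3  (slack)
  C4: 31 − 31 = 0  (binding)
  C5: 58 − 55 = 3  (slack)

Optimal: x = 1, y = 10
Binding: C1, C4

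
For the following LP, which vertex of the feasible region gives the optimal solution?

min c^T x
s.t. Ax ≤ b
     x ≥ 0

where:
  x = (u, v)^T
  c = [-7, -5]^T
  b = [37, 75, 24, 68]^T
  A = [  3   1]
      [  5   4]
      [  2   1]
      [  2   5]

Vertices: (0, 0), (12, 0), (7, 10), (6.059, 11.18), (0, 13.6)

Evaluate the objective at each vertex of the feasible region:
  z(0, 0) = 0
  z(12, 0) = -84
  z(7, 10) = -99  ←
  z(6.059, 11.18) = -98.29
  z(0, 13.6) = -68
The minimum is at u = 7, v = 10.

(7, 10)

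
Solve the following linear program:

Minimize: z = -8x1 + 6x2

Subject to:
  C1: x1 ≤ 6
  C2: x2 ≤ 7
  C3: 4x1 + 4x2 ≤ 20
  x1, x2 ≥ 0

Evaluate the objective at each vertex of the feasible region:
  z(0, 0) = 0
  z(5, 0) = -40  ←
  z(0, 5) = 30
The minimum is at x1 = 5, x2 = 0.

x1 = 5, x2 = 0, z = -40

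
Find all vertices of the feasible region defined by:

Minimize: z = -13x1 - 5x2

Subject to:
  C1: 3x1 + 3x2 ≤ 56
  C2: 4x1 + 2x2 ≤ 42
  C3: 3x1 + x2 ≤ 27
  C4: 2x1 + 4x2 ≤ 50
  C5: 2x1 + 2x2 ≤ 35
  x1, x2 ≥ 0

(0, 0), (9, 0), (6, 9), (5.667, 9.667), (0, 12.5)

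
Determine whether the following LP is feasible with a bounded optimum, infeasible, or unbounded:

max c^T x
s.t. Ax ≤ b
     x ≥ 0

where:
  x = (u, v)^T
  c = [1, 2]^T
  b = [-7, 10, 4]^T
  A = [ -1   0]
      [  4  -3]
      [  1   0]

Infeasible (no feasible solution exists)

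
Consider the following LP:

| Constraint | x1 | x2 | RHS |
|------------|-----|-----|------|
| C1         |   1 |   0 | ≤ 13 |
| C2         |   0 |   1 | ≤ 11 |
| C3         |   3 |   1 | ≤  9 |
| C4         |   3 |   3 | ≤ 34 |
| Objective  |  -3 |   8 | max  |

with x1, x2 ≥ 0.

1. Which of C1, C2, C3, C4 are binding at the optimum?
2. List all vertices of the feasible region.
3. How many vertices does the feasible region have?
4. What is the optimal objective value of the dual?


1. C3
2. (0, 0), (3, 0), (0, 9)
3. 3
4. 72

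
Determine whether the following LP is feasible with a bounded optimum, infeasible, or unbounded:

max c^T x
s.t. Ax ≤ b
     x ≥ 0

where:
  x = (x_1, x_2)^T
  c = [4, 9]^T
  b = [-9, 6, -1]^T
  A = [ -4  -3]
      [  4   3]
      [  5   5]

Infeasible (no feasible solution exists)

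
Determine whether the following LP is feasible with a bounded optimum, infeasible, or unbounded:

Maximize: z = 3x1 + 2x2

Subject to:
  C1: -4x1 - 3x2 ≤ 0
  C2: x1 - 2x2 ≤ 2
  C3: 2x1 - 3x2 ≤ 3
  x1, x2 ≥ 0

Unbounded (objective can increase without bound)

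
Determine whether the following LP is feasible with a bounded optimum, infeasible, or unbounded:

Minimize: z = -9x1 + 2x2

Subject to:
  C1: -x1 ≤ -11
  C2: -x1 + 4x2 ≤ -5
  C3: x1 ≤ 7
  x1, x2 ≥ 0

Infeasible (no feasible solution exists)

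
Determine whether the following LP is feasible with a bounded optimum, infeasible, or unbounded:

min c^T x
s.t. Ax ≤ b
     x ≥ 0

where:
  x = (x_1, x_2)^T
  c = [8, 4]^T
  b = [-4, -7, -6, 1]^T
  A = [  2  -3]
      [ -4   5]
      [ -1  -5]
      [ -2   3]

Infeasible (no feasible solution exists)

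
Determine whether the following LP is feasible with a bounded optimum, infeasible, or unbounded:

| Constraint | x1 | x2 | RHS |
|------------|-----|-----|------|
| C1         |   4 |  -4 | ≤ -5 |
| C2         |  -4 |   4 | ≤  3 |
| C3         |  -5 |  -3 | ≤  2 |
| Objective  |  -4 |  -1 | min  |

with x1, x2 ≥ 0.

Infeasible (no feasible solution exists)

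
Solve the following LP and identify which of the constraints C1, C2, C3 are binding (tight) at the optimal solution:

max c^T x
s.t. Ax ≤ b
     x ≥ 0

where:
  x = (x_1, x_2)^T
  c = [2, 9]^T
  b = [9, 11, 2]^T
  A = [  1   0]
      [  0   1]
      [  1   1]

At x_1 = 0, x_2 = 2, compute slack b - a·x for each constraint:
  C1: 9 − 0 = 9  (slack)
  C2: 11 − 2 = 9  (slack)
  C3: 2 − 2 = 0  (binding)

Optimal: x_1 = 0, x_2 = 2
Binding: C3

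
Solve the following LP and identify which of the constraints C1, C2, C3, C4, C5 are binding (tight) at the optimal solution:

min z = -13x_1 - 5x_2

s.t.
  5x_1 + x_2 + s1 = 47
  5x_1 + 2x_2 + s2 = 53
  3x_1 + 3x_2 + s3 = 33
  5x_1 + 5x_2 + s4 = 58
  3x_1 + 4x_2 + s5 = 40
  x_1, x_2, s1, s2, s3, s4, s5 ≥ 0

At x_1 = 9, x_2 = 2, compute slack b - a·x for each constraint:
  C1: 47 − 47 = 0  (binding)
  C2: 53 − 49 = 4  (slack)
  C3: 33 − 33 = 0  (binding)
  C4: 58 − 55 = 3  (slack)
  C5: 40 − 35 = 5  (slack)

Optimal: x_1 = 9, x_2 = 2
Binding: C1, C3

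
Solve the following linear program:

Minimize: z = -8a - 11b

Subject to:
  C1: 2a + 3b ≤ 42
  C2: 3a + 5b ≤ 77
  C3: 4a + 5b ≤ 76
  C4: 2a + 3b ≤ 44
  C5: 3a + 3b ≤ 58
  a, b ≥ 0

Evaluate the objective at each vertex of the feasible region:
  z(0, 0) = 0
  z(19, 0) = -152
  z(9, 8) = -160  ←
  z(0, 14) = -154
The minimum is at a = 9, b = 8.

a = 9, b = 8, z = -160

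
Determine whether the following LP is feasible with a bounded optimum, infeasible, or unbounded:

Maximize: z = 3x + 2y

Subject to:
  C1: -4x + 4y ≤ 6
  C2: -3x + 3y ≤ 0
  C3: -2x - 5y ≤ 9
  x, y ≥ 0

Unbounded (objective can increase without bound)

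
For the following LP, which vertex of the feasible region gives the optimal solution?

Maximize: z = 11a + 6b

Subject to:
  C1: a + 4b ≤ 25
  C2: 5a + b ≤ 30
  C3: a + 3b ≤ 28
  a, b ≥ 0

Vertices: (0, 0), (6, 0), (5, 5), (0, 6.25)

Evaluate the objective at each vertex of the feasible region:
  z(0, 0) = 0
  z(6, 0) = 66
  z(5, 5) = 85  ←
  z(0, 6.25) = 37.5
The maximum is at a = 5, b = 5.

(5, 5)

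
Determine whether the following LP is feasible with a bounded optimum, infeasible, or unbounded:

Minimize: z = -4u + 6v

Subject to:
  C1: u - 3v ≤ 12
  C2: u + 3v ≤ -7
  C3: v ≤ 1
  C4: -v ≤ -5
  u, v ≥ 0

Infeasible (no feasible solution exists)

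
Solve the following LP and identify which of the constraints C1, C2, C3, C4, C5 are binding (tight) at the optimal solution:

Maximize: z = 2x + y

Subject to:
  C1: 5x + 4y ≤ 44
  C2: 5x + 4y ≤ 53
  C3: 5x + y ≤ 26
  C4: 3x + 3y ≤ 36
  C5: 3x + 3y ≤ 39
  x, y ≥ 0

At x = 4, y = 6, compute slack b - a·x for each constraint:
  C1: 44 − 44 = 0  (binding)
  C2: 53 − 44 = 9  (slack)
  C3: 26 − 26 = 0  (binding)
  C4: 36 − 30 = 6  (slack)
  C5: 39 − 30 = 9  (slack)

Optimal: x = 4, y = 6
Binding: C1, C3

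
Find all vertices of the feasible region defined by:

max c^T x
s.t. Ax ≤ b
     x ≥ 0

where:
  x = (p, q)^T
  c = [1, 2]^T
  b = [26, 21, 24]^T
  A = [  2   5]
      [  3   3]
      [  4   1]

(0, 0), (6, 0), (5.667, 1.333), (3, 4), (0, 5.2)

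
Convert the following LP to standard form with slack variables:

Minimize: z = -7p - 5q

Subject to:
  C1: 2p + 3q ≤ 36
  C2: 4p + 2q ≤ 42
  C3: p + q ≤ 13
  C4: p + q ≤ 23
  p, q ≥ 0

min z = -7p - 5q

s.t.
  2p + 3q + s1 = 36
  4p + 2q + s2 = 42
  p + q + s3 = 13
  p + q + s4 = 23
  p, q, s1, s2, s3, s4 ≥ 0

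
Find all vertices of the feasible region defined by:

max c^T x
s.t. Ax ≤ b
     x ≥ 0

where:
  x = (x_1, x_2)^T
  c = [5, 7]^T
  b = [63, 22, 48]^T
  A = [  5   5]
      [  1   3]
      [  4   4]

(0, 0), (12, 0), (7, 5), (0, 7.333)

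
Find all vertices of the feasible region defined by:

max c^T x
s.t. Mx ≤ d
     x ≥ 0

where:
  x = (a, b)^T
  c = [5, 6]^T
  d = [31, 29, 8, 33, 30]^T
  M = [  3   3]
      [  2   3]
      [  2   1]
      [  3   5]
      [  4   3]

(0, 0), (4, 0), (1, 6), (0, 6.6)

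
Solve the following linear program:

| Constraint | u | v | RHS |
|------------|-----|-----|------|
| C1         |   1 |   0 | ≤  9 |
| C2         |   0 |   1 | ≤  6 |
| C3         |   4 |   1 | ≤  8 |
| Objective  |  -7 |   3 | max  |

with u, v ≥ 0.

Evaluate the objective at each vertex of the feasible region:
  z(0, 0) = 0
  z(2, 0) = -14
  z(0.5, 6) = 14.5
  z(0, 6) = 18  ←
The maximum is at u = 0, v = 6.

u = 0, v = 6, z = 18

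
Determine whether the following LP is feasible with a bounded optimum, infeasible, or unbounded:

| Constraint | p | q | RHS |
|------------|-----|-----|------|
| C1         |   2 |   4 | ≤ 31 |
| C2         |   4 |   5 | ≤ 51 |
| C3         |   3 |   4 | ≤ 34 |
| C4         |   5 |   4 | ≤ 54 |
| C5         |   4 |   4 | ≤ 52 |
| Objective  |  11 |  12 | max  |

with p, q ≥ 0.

Feasible with a bounded optimal solution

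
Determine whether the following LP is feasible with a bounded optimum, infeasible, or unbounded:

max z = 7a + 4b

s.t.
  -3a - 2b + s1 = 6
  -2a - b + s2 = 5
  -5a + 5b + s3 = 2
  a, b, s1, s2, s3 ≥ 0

Unbounded (objective can increase without bound)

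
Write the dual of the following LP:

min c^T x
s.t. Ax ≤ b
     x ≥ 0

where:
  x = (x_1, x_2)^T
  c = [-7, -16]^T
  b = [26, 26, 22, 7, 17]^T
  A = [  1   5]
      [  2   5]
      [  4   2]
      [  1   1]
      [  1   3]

Primal min cᵀx s.t. Ax ≤ b, x ≥ 0  →  Dual max −bᵀy s.t. Aᵀy ≥ −c, y ≥ 0.

Maximize: z = -26y1 - 26y2 - 22y3 - 7y4 - 17y5

Subject to:
  y1 + 2y2 + 4y3 + y4 + y5 ≥ 7
  5y1 + 5y2 + 2y3 + y4 + 3y5 ≥ 16
  y1, y2, y3, y4, y5 ≥ 0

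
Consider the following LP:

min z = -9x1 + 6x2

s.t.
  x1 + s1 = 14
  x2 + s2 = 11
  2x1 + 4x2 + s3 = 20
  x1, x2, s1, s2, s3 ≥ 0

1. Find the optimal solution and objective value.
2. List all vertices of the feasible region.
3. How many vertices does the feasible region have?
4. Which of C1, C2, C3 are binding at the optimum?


1. x1 = 10, x2 = 0, z = -90
2. (0, 0), (10, 0), (0, 5)
3. 3
4. C3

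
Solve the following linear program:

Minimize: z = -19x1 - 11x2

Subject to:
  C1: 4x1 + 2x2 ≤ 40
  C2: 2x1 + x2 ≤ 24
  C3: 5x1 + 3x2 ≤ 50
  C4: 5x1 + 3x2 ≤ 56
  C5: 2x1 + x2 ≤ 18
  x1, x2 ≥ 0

Evaluate the objective at each vertex of the feasible region:
  z(0, 0) = 0
  z(9, 0) = -171
  z(4, 10) = -186  ←
  z(0, 16.67) = -183.3
The minimum is at x1 = 4, x2 = 10.

x1 = 4, x2 = 10, z = -186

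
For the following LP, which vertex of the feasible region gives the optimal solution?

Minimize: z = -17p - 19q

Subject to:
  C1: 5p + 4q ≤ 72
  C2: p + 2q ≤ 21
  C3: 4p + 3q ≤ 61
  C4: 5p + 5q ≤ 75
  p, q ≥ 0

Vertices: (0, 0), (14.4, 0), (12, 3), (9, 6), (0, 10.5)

Evaluate the objective at each vertex of the feasible region:
  z(0, 0) = 0
  z(14.4, 0) = -244.8
  z(12, 3) = -261
  z(9, 6) = -267  ←
  z(0, 10.5) = -199.5
The minimum is at p = 9, q = 6.

(9, 6)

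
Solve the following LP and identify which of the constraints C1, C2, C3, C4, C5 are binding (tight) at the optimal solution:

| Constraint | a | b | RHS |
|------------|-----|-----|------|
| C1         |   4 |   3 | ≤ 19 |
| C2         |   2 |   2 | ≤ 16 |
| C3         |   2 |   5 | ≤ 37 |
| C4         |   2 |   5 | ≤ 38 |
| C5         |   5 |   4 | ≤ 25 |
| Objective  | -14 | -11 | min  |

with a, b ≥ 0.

At a = 1, b = 5, compute slack b - a·x for each constraint:
  C1: 19 − 19 = 0  (binding)
  C2: 16 − 12 = 4  (slack)
  C3: 37 − 27 = 10  (slack)
  C4: 38 − 27 = 11  (slack)
  C5: 25 − 25 = 0  (binding)

Optimal: a = 1, b = 5
Binding: C1, C5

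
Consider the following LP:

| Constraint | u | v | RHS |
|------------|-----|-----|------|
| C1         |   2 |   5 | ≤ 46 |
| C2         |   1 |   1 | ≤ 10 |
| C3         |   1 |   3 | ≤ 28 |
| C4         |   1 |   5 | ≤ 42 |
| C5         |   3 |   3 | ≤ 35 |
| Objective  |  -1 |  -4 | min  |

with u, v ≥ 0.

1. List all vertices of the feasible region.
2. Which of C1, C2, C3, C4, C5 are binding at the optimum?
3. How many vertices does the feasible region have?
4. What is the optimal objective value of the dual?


1. (0, 0), (10, 0), (2, 8), (0, 8.4)
2. C2, C4
3. 4
4. -34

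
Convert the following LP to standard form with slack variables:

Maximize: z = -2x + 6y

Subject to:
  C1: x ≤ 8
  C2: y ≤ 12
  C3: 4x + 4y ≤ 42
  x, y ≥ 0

max z = -2x + 6y

s.t.
  x + s1 = 8
  y + s2 = 12
  4x + 4y + s3 = 42
  x, y, s1, s2, s3 ≥ 0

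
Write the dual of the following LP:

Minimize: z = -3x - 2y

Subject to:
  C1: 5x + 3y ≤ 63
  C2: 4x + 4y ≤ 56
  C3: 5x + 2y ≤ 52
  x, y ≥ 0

Primal min cᵀx s.t. Ax ≤ b, x ≥ 0  →  Dual max −bᵀy s.t. Aᵀy ≥ −c, y ≥ 0.

Maximize: z = -63y1 - 56y2 - 52y3

Subject to:
  5y1 + 4y2 + 5y3 ≥ 3
  3y1 + 4y2 + 2y3 ≥ 2
  y1, y2, y3 ≥ 0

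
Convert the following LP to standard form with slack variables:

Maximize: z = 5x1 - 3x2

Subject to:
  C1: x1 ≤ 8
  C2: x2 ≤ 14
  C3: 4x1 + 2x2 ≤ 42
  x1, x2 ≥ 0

max z = 5x1 - 3x2

s.t.
  x1 + s1 = 8
  x2 + s2 = 14
  4x1 + 2x2 + s3 = 42
  x1, x2, s1, s2, s3 ≥ 0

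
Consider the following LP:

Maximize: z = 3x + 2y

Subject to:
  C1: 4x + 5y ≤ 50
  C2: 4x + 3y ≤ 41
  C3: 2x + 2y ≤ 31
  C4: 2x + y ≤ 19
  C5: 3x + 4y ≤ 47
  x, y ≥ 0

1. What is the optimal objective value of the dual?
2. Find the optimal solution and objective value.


1. 30
2. x = 8, y = 3, z = 30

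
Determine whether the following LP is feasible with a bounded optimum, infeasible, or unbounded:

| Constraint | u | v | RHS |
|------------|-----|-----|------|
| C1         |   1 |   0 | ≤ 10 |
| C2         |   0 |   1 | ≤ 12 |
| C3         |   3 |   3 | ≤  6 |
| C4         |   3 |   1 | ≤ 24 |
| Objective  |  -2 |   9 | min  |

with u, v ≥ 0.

Feasible with a bounded optimal solution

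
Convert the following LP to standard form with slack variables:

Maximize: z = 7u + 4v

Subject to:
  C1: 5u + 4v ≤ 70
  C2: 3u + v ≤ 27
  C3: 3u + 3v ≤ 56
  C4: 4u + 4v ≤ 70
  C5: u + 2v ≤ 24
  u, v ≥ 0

max z = 7u + 4v

s.t.
  5u + 4v + s1 = 70
  3u + v + s2 = 27
  3u + 3v + s3 = 56
  4u + 4v + s4 = 70
  u + 2v + s5 = 24
  u, v, s1, s2, s3, s4, s5 ≥ 0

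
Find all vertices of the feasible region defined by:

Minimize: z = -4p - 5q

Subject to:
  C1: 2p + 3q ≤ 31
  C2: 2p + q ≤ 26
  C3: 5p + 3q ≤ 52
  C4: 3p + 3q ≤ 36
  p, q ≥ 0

(0, 0), (10.4, 0), (8, 4), (5, 7), (0, 10.33)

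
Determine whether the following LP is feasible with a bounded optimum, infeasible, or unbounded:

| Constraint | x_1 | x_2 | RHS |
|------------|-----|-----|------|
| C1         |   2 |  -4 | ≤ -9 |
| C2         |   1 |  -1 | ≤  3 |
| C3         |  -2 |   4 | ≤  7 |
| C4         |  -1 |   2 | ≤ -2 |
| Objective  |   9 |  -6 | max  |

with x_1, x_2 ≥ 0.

Infeasible (no feasible solution exists)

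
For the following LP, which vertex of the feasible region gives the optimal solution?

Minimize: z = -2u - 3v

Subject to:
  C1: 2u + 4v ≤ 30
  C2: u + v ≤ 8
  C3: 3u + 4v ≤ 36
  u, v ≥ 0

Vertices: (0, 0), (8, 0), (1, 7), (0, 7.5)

Evaluate the objective at each vertex of the feasible region:
  z(0, 0) = 0
  z(8, 0) = -16
  z(1, 7) = -23  ←
  z(0, 7.5) = -22.5
The minimum is at u = 1, v = 7.

(1, 7)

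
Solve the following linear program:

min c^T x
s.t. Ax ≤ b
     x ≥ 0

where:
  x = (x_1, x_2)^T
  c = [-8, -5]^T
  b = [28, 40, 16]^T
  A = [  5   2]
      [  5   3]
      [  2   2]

Evaluate the objective at each vertex of the feasible region:
  z(0, 0) = 0
  z(5.6, 0) = -44.8
  z(4, 4) = -52  ←
  z(0, 8) = -40
The minimum is at x_1 = 4, x_2 = 4.

x_1 = 4, x_2 = 4, z = -52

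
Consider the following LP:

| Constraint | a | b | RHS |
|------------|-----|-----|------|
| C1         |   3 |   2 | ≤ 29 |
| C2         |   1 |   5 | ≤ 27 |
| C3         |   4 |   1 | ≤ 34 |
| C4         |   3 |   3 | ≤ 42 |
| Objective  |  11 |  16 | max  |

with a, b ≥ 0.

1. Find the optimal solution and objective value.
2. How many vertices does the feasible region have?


1. a = 7, b = 4, z = 141
2. 5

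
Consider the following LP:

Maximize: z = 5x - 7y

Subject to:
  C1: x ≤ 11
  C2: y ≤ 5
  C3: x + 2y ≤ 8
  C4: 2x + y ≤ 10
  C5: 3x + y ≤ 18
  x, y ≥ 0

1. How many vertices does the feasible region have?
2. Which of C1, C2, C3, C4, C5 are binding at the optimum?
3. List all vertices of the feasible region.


1. 4
2. C4
3. (0, 0), (5, 0), (4, 2), (0, 4)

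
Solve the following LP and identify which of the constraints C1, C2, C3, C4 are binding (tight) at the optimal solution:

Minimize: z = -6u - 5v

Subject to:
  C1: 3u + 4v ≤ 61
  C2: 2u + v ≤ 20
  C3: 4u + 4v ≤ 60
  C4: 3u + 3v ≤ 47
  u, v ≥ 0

At u = 5, v = 10, compute slack b - a·x for each constraint:
  C1: 61 − 55 = 6  (slack)
  C2: 20 − 20 = 0  (binding)
  C3: 60 − 60 = 0  (binding)
  C4: 47 − 45 = 2  (slack)

Optimal: u = 5, v = 10
Binding: C2, C3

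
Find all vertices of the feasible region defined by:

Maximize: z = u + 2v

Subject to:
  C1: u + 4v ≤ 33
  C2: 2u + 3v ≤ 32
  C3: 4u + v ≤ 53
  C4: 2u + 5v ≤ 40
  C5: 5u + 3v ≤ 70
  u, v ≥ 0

(0, 0), (13.25, 0), (12.71, 2.143), (12.67, 2.222), (10, 4), (0, 8)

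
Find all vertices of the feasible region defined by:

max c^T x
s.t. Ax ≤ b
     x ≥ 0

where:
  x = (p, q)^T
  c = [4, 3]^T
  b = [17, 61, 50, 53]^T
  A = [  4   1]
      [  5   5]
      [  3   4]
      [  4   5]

(0, 0), (4.25, 0), (2, 9), (0, 10.6)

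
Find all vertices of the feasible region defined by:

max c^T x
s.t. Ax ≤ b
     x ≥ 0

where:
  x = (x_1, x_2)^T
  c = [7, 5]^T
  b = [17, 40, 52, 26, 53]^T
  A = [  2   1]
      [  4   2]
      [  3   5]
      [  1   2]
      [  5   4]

(0, 0), (8.5, 0), (5, 7), (4.385, 7.769), (0, 10.4)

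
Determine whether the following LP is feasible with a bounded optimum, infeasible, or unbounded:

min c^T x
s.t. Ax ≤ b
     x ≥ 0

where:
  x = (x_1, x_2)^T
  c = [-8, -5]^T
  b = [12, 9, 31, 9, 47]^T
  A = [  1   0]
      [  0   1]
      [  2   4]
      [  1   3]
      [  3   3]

Feasible with a bounded optimal solution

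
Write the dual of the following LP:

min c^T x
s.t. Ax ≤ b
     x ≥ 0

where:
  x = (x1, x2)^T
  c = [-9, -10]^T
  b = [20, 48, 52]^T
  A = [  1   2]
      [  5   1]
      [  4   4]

Primal min cᵀx s.t. Ax ≤ b, x ≥ 0  →  Dual max −bᵀy s.t. Aᵀy ≥ −c, y ≥ 0.

Maximize: z = -20y1 - 48y2 - 52y3

Subject to:
  y1 + 5y2 + 4y3 ≥ 9
  2y1 + y2 + 4y3 ≥ 10
  y1, y2, y3 ≥ 0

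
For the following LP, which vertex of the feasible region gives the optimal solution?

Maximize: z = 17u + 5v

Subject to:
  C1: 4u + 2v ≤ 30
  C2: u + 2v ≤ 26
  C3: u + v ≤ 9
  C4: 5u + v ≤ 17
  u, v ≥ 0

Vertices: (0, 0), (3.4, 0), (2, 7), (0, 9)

Evaluate the objective at each vertex of the feasible region:
  z(0, 0) = 0
  z(3.4, 0) = 57.8
  z(2, 7) = 69  ←
  z(0, 9) = 45
The maximum is at u = 2, v = 7.

(2, 7)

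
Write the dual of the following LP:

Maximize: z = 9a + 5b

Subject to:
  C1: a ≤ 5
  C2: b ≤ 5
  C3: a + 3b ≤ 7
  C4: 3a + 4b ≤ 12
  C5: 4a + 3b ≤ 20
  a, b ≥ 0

Primal max cᵀx s.t. Ax ≤ b, x ≥ 0  →  Dual min bᵀy s.t. Aᵀy ≥ c, y ≥ 0.

Minimize: z = 5y1 + 5y2 + 7y3 + 12y4 + 20y5

Subject to:
  y1 + y3 + 3y4 + 4y5 ≥ 9
  y2 + 3y3 + 4y4 + 3y5 ≥ 5
  y1, y2, y3, y4, y5 ≥ 0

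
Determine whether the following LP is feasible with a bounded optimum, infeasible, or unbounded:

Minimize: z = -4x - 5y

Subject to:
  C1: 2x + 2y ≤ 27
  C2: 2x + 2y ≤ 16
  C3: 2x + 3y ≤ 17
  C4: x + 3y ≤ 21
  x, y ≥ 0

Feasible with a bounded optimal solution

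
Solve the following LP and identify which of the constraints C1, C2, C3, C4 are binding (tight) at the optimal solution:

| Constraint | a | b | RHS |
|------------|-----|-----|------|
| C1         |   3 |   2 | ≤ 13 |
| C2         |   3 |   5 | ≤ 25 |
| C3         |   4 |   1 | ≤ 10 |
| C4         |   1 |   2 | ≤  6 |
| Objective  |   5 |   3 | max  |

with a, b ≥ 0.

At a = 2, b = 2, compute slack b - a·x for each constraint:
  C1: 13 − 10 = 3  (slack)
  C2: 25 − 16 = 9  (slack)
  C3: 10 − 10 = 0  (binding)
  C4: 6 − 6 = 0  (binding)

Optimal: a = 2, b = 2
Binding: C3, C4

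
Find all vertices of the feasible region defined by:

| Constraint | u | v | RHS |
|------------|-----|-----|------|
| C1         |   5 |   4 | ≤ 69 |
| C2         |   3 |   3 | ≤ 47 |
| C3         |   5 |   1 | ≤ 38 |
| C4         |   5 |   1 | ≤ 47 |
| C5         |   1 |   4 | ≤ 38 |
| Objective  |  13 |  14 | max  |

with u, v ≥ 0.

(0, 0), (7.6, 0), (6, 8), (0, 9.5)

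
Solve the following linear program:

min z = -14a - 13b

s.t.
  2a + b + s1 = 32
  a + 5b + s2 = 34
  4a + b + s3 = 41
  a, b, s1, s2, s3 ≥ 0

Evaluate the objective at each vertex of the feasible region:
  z(0, 0) = 0
  z(10.25, 0) = -143.5
  z(9, 5) = -191  ←
  z(0, 6.8) = -88.4
The minimum is at a = 9, b = 5.

a = 9, b = 5, z = -191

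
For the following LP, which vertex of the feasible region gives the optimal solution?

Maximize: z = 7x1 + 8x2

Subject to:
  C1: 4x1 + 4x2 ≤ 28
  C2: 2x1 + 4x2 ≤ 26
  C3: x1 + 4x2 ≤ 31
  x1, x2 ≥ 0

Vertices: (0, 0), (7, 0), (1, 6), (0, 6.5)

Evaluate the objective at each vertex of the feasible region:
  z(0, 0) = 0
  z(7, 0) = 49
  z(1, 6) = 55  ←
  z(0, 6.5) = 52
The maximum is at x1 = 1, x2 = 6.

(1, 6)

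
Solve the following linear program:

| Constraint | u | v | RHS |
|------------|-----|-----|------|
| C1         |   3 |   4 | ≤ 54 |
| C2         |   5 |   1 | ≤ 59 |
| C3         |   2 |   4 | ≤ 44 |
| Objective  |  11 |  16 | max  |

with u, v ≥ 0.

Evaluate the objective at each vertex of the feasible region:
  z(0, 0) = 0
  z(11.8, 0) = 129.8
  z(10.71, 5.471) = 205.3
  z(10, 6) = 206  ←
  z(0, 11) = 176
The maximum is at u = 10, v = 6.

u = 10, v = 6, z = 206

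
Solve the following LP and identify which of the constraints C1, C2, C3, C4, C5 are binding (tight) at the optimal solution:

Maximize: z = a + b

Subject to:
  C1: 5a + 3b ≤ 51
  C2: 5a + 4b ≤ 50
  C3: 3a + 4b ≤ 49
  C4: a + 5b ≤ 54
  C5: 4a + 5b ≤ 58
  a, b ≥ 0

At a = 2, b = 10, compute slack b - a·x for each constraint:
  C1: 51 − 40 = 11  (slack)
  C2: 50 − 50 = 0  (binding)
  C3: 49 − 46 = 3  (slack)
  C4: 54 − 52 = 2  (slack)
  C5: 58 − 58 = 0  (binding)

Optimal: a = 2, b = 10
Binding: C2, C5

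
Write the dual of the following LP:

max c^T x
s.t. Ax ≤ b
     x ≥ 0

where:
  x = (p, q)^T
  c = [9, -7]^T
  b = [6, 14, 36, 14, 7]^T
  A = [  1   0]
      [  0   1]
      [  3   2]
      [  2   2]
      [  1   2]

Primal max cᵀx s.t. Ax ≤ b, x ≥ 0  →  Dual min bᵀy s.t. Aᵀy ≥ c, y ≥ 0.

Minimize: z = 6y1 + 14y2 + 36y3 + 14y4 + 7y5

Subject to:
  y1 + 3y3 + 2y4 + y5 ≥ 9
  y2 + 2y3 + 2y4 + 2y5 ≥ -7
  y1, y2, y3, y4, y5 ≥ 0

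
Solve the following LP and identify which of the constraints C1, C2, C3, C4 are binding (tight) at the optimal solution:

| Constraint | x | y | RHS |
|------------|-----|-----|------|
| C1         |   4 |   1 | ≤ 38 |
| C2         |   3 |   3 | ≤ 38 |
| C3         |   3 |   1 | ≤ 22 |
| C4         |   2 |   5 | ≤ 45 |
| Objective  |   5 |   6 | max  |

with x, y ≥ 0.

At x = 5, y = 7, compute slack b - a·x for each constraint:
  C1: 38 − 27 = 11  (slack)
  C2: 38 − 36 = 2  (slack)
  C3: 22 − 22 = 0  (binding)
  C4: 45 − 45 = 0  (binding)

Optimal: x = 5, y = 7
Binding: C3, C4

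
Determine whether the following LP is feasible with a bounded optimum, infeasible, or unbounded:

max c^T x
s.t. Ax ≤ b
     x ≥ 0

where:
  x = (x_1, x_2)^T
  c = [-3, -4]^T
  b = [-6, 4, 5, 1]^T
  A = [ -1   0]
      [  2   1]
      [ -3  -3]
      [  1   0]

Infeasible (no feasible solution exists)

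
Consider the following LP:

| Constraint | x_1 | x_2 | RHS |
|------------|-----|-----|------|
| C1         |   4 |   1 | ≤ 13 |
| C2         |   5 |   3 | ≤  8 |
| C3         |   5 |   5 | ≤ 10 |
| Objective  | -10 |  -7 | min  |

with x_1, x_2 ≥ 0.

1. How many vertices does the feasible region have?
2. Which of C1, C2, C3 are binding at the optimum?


1. 4
2. C2, C3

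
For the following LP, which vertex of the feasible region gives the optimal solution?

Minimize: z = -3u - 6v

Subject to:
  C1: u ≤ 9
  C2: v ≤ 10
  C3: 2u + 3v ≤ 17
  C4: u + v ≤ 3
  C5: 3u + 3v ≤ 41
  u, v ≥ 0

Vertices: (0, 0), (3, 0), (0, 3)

Evaluate the objective at each vertex of the feasible region:
  z(0, 0) = 0
  z(3, 0) = -9
  z(0, 3) = -18  ←
The minimum is at u = 0, v = 3.

(0, 3)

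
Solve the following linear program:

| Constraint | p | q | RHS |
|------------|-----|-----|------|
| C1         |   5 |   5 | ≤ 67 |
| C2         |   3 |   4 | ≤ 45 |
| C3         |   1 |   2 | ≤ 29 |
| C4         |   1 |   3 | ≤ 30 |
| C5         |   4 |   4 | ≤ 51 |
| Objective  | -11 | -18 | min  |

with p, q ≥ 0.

Evaluate the objective at each vertex of the feasible region:
  z(0, 0) = 0
  z(12.75, 0) = -140.2
  z(6, 6.75) = -187.5
  z(3, 9) = -195  ←
  z(0, 10) = -180
The minimum is at p = 3, q = 9.

p = 3, q = 9, z = -195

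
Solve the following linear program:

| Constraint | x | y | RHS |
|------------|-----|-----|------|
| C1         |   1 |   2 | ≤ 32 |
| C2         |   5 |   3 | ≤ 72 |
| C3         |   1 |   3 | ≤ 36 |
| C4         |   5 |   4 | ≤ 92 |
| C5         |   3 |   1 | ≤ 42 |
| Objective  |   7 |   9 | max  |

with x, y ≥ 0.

Evaluate the objective at each vertex of the feasible region:
  z(0, 0) = 0
  z(14, 0) = 98
  z(13.5, 1.5) = 108
  z(9, 9) = 144  ←
  z(0, 12) = 108
The maximum is at x = 9, y = 9.

x = 9, y = 9, z = 144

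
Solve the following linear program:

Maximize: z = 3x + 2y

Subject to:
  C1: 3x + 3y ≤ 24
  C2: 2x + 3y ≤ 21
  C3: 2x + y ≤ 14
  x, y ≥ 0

Evaluate the objective at each vertex of the feasible region:
  z(0, 0) = 0
  z(7, 0) = 21
  z(6, 2) = 22  ←
  z(3, 5) = 19
  z(0, 7) = 14
The maximum is at x = 6, y = 2.

x = 6, y = 2, z = 22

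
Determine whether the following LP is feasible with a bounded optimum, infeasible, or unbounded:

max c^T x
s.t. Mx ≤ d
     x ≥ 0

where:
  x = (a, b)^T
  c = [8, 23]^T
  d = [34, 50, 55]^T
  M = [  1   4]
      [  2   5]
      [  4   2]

Feasible with a bounded optimal solution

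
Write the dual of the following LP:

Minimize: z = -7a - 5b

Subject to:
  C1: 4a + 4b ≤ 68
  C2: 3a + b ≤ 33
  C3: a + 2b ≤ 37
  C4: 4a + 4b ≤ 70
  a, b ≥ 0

Primal min cᵀx s.t. Ax ≤ b, x ≥ 0  →  Dual max −bᵀy s.t. Aᵀy ≥ −c, y ≥ 0.

Maximize: z = -68y1 - 33y2 - 37y3 - 70y4

Subject to:
  4y1 + 3y2 + y3 + 4y4 ≥ 7
  4y1 + y2 + 2y3 + 4y4 ≥ 5
  y1, y2, y3, y4 ≥ 0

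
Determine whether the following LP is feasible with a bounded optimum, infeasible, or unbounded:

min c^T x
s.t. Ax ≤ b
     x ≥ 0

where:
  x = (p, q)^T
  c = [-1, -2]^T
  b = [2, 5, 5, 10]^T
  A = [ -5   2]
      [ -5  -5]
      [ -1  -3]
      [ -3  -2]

Unbounded (objective can decrease without bound)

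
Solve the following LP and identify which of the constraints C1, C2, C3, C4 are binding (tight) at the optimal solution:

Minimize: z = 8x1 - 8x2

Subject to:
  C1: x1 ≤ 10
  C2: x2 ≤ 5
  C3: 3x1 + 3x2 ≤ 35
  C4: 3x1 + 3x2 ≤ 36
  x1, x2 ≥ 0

At x1 = 0, x2 = 5, compute slack b - a·x for each constraint:
  C1: 10 − 0 = 10  (slack)
  C2: 5 − 5 = 0  (binding)
  C3: 35 − 15 = 20  (slack)
  C4: 36 − 15 = 21  (slack)

Optimal: x1 = 0, x2 = 5
Binding: C2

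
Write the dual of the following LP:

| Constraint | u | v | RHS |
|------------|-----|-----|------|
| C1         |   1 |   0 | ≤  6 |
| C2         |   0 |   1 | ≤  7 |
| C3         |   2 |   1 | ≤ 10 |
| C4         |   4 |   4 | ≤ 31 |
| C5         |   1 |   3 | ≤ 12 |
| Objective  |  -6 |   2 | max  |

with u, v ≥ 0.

Primal max cᵀx s.t. Ax ≤ b, x ≥ 0  →  Dual min bᵀy s.t. Aᵀy ≥ c, y ≥ 0.

Minimize: z = 6y1 + 7y2 + 10y3 + 31y4 + 12y5

Subject to:
  y1 + 2y3 + 4y4 + y5 ≥ -6
  y2 + y3 + 4y4 + 3y5 ≥ 2
  y1, y2, y3, y4, y5 ≥ 0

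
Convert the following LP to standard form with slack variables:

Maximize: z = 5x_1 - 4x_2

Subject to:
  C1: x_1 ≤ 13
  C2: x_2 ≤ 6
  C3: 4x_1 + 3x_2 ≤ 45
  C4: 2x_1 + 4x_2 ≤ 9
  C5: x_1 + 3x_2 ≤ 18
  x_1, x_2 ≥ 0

max z = 5x_1 - 4x_2

s.t.
  x_1 + s1 = 13
  x_2 + s2 = 6
  4x_1 + 3x_2 + s3 = 45
  2x_1 + 4x_2 + s4 = 9
  x_1 + 3x_2 + s5 = 18
  x_1, x_2, s1, s2, s3, s4, s5 ≥ 0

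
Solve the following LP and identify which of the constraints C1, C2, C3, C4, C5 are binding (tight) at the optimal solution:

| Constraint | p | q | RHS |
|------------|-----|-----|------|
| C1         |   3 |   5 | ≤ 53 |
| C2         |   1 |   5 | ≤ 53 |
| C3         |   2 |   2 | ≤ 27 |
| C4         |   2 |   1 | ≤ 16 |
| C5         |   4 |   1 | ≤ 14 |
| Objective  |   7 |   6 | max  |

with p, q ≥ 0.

At p = 1, q = 10, compute slack b - a·x for each constraint:
  C1: 53 − 53 = 0  (binding)
  C2: 53 − 51 = 2  (slack)
  C3: 27 − 22 = 5  (slack)
  C4: 16 − 12 = 4  (slack)
  C5: 14 − 14 = 0  (binding)

Optimal: p = 1, q = 10
Binding: C1, C5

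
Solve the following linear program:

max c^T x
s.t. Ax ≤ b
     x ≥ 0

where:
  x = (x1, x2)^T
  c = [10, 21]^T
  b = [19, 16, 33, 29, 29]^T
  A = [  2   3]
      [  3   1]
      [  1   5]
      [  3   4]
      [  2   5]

Evaluate the objective at each vertex of the feasible region:
  z(0, 0) = 0
  z(5.333, 0) = 53.33
  z(4.143, 3.571) = 116.4
  z(2, 5) = 125  ←
  z(0, 5.8) = 121.8
The maximum is at x1 = 2, x2 = 5.

x1 = 2, x2 = 5, z = 125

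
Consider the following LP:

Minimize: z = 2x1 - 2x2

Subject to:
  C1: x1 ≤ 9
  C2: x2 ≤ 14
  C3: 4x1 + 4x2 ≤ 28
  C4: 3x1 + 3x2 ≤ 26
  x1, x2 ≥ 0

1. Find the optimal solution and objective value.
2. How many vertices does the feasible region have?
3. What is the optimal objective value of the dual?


1. x1 = 0, x2 = 7, z = -14
2. 3
3. -14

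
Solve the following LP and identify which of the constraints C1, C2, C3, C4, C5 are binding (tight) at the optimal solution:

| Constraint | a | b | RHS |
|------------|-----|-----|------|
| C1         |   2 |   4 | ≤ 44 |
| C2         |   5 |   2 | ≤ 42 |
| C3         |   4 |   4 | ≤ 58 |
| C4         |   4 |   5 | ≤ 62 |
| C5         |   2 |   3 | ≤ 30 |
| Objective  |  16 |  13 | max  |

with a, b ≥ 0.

At a = 6, b = 6, compute slack b - a·x for each constraint:
  C1: 44 − 36 = 8  (slack)
  C2: 42 − 42 = 0  (binding)
  C3: 58 − 48 = 10  (slack)
  C4: 62 − 54 = 8  (slack)
  C5: 30 − 30 = 0  (binding)

Optimal: a = 6, b = 6
Binding: C2, C5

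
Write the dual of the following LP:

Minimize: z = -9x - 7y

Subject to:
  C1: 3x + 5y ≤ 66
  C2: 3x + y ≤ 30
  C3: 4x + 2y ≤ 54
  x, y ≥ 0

Primal min cᵀx s.t. Ax ≤ b, x ≥ 0  →  Dual max −bᵀy s.t. Aᵀy ≥ −c, y ≥ 0.

Maximize: z = -66y1 - 30y2 - 54y3

Subject to:
  3y1 + 3y2 + 4y3 ≥ 9
  5y1 + y2 + 2y3 ≥ 7
  y1, y2, y3 ≥ 0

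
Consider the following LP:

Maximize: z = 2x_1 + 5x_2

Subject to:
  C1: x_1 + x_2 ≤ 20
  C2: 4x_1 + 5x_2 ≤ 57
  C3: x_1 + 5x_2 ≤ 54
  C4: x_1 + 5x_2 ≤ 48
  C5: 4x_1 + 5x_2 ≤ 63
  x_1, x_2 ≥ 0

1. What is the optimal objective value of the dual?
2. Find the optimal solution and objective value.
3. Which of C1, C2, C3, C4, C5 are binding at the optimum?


1. 51
2. x_1 = 3, x_2 = 9, z = 51
3. C2, C4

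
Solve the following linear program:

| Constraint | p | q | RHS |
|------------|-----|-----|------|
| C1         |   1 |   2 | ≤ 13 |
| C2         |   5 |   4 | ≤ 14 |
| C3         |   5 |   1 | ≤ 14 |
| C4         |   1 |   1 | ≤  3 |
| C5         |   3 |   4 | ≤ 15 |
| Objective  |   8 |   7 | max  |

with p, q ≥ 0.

Evaluate the objective at each vertex of the feasible region:
  z(0, 0) = 0
  z(2.8, 0) = 22.4
  z(2, 1) = 23  ←
  z(0, 3) = 21
The maximum is at p = 2, q = 1.

p = 2, q = 1, z = 23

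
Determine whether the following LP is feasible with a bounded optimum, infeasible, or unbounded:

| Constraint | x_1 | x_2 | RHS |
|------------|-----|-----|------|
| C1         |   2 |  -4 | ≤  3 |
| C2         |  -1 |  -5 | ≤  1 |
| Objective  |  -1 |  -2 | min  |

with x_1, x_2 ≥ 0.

Unbounded (objective can decrease without bound)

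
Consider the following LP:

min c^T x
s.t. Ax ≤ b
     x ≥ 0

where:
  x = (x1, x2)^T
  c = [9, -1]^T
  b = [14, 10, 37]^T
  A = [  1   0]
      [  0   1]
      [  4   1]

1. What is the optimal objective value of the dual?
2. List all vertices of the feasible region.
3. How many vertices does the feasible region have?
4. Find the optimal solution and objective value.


1. -10
2. (0, 0), (9.25, 0), (6.75, 10), (0, 10)
3. 4
4. x1 = 0, x2 = 10, z = -10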